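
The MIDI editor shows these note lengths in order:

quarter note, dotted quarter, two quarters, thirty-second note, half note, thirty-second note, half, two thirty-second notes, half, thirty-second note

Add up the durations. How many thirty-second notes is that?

Express everything in thirty-second notes: quarter note = 8; dotted quarter = 12; quarter = 8; quarter = 8; thirty-second note = 1; half note = 16; thirty-second note = 1; half = 16; thirty-second note = 1; thirty-second note = 1; half = 16; thirty-second note = 1.
Sum: 8 + 12 + 8 + 8 + 1 + 16 + 1 + 16 + 1 + 1 + 16 + 1 = 89 thirty-second notes.

89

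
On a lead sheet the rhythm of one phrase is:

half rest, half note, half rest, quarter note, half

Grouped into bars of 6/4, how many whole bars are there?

One bar of 6/4 = 6 quarter notes.
In quarter notes: half rest = 2; half note = 2; half rest = 2; quarter note = 1; half = 2.
Altogether 2 + 2 + 2 + 1 + 2 = 9.
9 ÷ 6 = 1 complete bar with 3 left over.

1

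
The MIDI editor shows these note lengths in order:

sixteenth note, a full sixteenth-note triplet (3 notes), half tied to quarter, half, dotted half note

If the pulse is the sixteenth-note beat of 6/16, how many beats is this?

35

One sixteenth-note beat = 2 thirty-second notes.
Express everything in thirty-second notes: sixteenth note = 2; a full sixteenth-note triplet (3 notes) (three triplet sixteenths span one eighth) = 4; half tied to quarter (half + quarter) = 24; half = 16; dotted half note = 24.
Adding: 2 + 4 + 24 + 16 + 24 = 70.
70 ÷ 2 = 35 beats.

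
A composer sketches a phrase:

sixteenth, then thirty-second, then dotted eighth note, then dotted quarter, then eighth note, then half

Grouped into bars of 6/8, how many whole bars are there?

1

One bar of 6/8 = 24 thirty-second notes.
Express everything in thirty-second notes: sixteenth = 2; thirty-second = 1; dotted eighth note = 6; dotted quarter = 12; eighth note = 4; half = 16.
Altogether 2 + 1 + 6 + 12 + 4 + 16 = 41.
41 ÷ 24 = 1 complete bar with 17 left over.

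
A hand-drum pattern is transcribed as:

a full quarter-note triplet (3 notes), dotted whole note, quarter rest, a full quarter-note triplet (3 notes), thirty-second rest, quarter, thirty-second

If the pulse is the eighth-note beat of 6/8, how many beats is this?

One eighth-note beat = 4 thirty-second notes.
Convert each value to thirty-second notes: a full quarter-note triplet (3 notes) (three triplet quarters span one half) = 16; dotted whole note = 48; quarter rest = 8; a full quarter-note triplet (3 notes) (three triplet quarters span one half) = 16; thirty-second rest = 1; quarter = 8; thirty-second = 1.
Altogether 16 + 48 + 8 + 16 + 1 + 8 + 1 = 98.
98 ÷ 4 = 24.5 beats.

24.5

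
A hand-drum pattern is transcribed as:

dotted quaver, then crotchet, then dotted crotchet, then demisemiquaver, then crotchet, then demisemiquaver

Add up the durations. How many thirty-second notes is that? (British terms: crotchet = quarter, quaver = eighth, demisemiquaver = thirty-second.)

36

Convert each value to thirty-second notes: dotted quaver = 6; crotchet = 8; dotted crotchet = 12; demisemiquaver = 1; crotchet = 8; demisemiquaver = 1.
Altogether 6 + 8 + 12 + 1 + 8 + 1 = 36 thirty-second notes.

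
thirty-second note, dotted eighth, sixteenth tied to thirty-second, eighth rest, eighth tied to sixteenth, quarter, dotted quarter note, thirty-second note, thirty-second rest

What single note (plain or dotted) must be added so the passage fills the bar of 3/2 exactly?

The bar of 3/2 = 48 thirty-second notes.
In thirty-second notes: thirty-second note = 1; dotted eighth = 6; sixteenth tied to thirty-second (sixteenth + thirty-second) = 3; eighth rest = 4; eighth tied to sixteenth (eighth + sixteenth) = 6; quarter = 8; dotted quarter note = 12; thirty-second note = 1; thirty-second rest = 1.
Adding: 1 + 6 + 3 + 4 + 6 + 8 + 12 + 1 + 1 = 42.
Remaining: 48 − 42 = 6 thirty-second notes, which is a dotted eighth note.

dotted eighth note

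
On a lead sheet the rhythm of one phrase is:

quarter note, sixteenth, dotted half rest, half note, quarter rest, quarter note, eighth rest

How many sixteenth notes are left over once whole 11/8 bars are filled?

13

One bar of 11/8 = 22 sixteenth notes.
Each duration in sixteenth notes: quarter note = 4; sixteenth = 1; dotted half rest = 12; half note = 8; quarter rest = 4; quarter note = 4; eighth rest = 2.
Sum: 4 + 1 + 12 + 8 + 4 + 4 + 2 = 35.
35 ÷ 22 = 1 complete bar with 13 sixteenth notes remaining.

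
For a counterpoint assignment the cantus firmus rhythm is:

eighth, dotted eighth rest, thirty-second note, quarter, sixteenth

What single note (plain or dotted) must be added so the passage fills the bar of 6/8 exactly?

The bar of 6/8 = 24 thirty-second notes.
Each duration in thirty-second notes: eighth = 4; dotted eighth rest = 6; thirty-second note = 1; quarter = 8; sixteenth = 2.
Total: 4 + 6 + 1 + 8 + 2 = 21.
Remaining: 24 − 21 = 3 thirty-second notes, which is a dotted sixteenth note.

dotted sixteenth note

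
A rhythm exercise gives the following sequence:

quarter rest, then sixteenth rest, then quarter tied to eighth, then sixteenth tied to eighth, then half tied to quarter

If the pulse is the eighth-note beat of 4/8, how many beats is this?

13

One eighth-note beat = 2 sixteenth notes.
Convert each value to sixteenth notes: quarter rest = 4; sixteenth rest = 1; quarter tied to eighth (quarter + eighth) = 6; sixteenth tied to eighth (sixteenth + eighth) = 3; half tied to quarter (half + quarter) = 12.
Adding: 4 + 1 + 6 + 3 + 12 = 26.
26 ÷ 2 = 13 beats.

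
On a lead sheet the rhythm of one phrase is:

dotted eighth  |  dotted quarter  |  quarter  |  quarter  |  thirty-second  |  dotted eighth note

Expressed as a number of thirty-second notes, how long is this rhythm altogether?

41

Each duration in thirty-second notes: dotted eighth = 6; dotted quarter = 12; quarter = 8; quarter = 8; thirty-second = 1; dotted eighth note = 6.
Sum: 6 + 12 + 8 + 8 + 1 + 6 = 41 thirty-second notes.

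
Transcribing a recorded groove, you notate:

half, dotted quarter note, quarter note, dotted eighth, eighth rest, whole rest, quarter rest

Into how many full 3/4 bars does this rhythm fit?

One bar of 3/4 = 12 sixteenth notes.
Convert each value to sixteenth notes: half = 8; dotted quarter note = 6; quarter note = 4; dotted eighth = 3; eighth rest = 2; whole rest = 16; quarter rest = 4.
Total: 8 + 6 + 4 + 3 + 2 + 16 + 4 = 43.
43 ÷ 12 = 3 complete bars with 7 left over.

3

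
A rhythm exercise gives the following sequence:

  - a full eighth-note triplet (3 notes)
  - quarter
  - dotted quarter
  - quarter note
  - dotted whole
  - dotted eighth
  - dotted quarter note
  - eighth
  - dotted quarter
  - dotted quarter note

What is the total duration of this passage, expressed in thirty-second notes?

Working in thirty-second notes: a full eighth-note triplet (3 notes) (three triplet eighths span one quarter) = 8; quarter = 8; dotted quarter = 12; quarter note = 8; dotted whole = 48; dotted eighth = 6; dotted quarter note = 12; eighth = 4; dotted quarter = 12; dotted quarter note = 12.
Sum: 8 + 8 + 12 + 8 + 48 + 6 + 12 + 4 + 12 + 12 = 130 thirty-second notes.

130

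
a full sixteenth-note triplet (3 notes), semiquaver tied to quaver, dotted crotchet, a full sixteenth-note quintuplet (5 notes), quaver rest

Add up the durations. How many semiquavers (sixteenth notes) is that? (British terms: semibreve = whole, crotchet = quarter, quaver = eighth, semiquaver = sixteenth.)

Express everything in sixteenth notes: a full sixteenth-note triplet (3 notes) (three triplet sixteenths span one eighth) = 2; semiquaver tied to quaver (semiquaver + quaver) = 3; dotted crotchet = 6; a full sixteenth-note quintuplet (5 notes) (five quintuplet sixteenths span one quarter) = 4; quaver rest = 2.
Sum: 2 + 3 + 6 + 4 + 2 = 17 sixteenth notes.

17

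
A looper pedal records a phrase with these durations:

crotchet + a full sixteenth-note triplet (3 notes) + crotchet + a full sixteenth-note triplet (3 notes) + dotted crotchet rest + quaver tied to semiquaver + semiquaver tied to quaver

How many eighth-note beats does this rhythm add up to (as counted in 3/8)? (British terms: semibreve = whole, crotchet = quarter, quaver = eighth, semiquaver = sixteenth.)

One eighth-note beat = 2 sixteenth notes.
Express everything in sixteenth notes: crotchet = 4; a full sixteenth-note triplet (3 notes) (three triplet sixteenths span one eighth) = 2; crotchet = 4; a full sixteenth-note triplet (3 notes) (three triplet sixteenths span one eighth) = 2; dotted crotchet rest = 6; quaver tied to semiquaver (quaver + semiquaver) = 3; semiquaver tied to quaver (semiquaver + quaver) = 3.
Altogether 4 + 2 + 4 + 2 + 6 + 3 + 3 = 24.
24 ÷ 2 = 12 beats.

12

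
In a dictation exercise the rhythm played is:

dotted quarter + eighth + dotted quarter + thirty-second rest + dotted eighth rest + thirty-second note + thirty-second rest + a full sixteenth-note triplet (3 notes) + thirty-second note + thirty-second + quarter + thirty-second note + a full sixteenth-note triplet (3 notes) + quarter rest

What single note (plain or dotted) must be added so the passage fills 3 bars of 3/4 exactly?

3 bars of 3/4 = 72 thirty-second notes.
Working in thirty-second notes: dotted quarter = 12; eighth = 4; dotted quarter = 12; thirty-second rest = 1; dotted eighth rest = 6; thirty-second note = 1; thirty-second rest = 1; a full sixteenth-note triplet (3 notes) (three triplet sixteenths span one eighth) = 4; thirty-second note = 1; thirty-second = 1; quarter = 8; thirty-second note = 1; a full sixteenth-note triplet (3 notes) (three triplet sixteenths span one eighth) = 4; quarter rest = 8.
Total: 12 + 4 + 12 + 1 + 6 + 1 + 1 + 4 + 1 + 1 + 8 + 1 + 4 + 8 = 64.
Remaining: 72 − 64 = 8 thirty-second notes, which is a quarter note.

quarter note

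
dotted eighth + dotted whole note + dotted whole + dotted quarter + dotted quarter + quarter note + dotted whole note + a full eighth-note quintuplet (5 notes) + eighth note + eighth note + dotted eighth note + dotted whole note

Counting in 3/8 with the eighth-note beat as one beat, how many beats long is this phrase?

65

One eighth-note beat = 2 sixteenth notes.
Working in sixteenth notes: dotted eighth = 3; dotted whole note = 24; dotted whole = 24; dotted quarter = 6; dotted quarter = 6; quarter note = 4; dotted whole note = 24; a full eighth-note quintuplet (5 notes) (five quintuplet eighths span one half) = 8; eighth note = 2; eighth note = 2; dotted eighth note = 3; dotted whole note = 24.
Sum: 3 + 24 + 24 + 6 + 6 + 4 + 24 + 8 + 2 + 2 + 3 + 24 = 130.
130 ÷ 2 = 65 beats.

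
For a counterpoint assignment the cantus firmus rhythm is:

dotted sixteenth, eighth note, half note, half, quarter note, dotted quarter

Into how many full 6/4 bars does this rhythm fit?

1

One bar of 6/4 = 48 thirty-second notes.
Working in thirty-second notes: dotted sixteenth = 3; eighth note = 4; half note = 16; half = 16; quarter note = 8; dotted quarter = 12.
Adding: 3 + 4 + 16 + 16 + 8 + 12 = 59.
59 ÷ 48 = 1 complete bar with 11 left over.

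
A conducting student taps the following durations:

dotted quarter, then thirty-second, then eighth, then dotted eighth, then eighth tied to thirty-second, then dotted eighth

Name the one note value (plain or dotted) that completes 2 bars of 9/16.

sixteenth note

2 bars of 9/16 = 36 thirty-second notes.
Convert each value to thirty-second notes: dotted quarter = 12; thirty-second = 1; eighth = 4; dotted eighth = 6; eighth tied to thirty-second (eighth + thirty-second) = 5; dotted eighth = 6.
Total: 12 + 1 + 4 + 6 + 5 + 6 = 34.
Remaining: 36 − 34 = 2 thirty-second notes, which is a sixteenth note.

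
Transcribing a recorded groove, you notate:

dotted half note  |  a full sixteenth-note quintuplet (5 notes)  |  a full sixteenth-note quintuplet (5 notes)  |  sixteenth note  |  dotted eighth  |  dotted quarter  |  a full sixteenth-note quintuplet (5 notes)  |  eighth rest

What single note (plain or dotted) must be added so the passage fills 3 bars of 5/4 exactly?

dotted whole note

3 bars of 5/4 = 60 sixteenth notes.
Convert each value to sixteenth notes: dotted half note = 12; a full sixteenth-note quintuplet (5 notes) (five quintuplet sixteenths span one quarter) = 4; a full sixteenth-note quintuplet (5 notes) (five quintuplet sixteenths span one quarter) = 4; sixteenth note = 1; dotted eighth = 3; dotted quarter = 6; a full sixteenth-note quintuplet (5 notes) (five quintuplet sixteenths span one quarter) = 4; eighth rest = 2.
Altogether 12 + 4 + 4 + 1 + 3 + 6 + 4 + 2 = 36.
Remaining: 60 − 36 = 24 sixteenth notes, which is a dotted whole note.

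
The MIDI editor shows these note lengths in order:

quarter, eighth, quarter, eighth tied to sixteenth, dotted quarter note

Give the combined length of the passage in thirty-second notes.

38

Each duration in thirty-second notes: quarter = 8; eighth = 4; quarter = 8; eighth tied to sixteenth (eighth + sixteenth) = 6; dotted quarter note = 12.
Sum: 8 + 4 + 8 + 6 + 12 = 38 thirty-second notes.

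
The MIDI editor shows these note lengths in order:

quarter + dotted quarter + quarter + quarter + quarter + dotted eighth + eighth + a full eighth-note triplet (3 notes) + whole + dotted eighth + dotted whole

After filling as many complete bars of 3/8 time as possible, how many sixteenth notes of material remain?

2

One bar of 3/8 = 6 sixteenth notes.
Convert each value to sixteenth notes: quarter = 4; dotted quarter = 6; quarter = 4; quarter = 4; quarter = 4; dotted eighth = 3; eighth = 2; a full eighth-note triplet (3 notes) (three triplet eighths span one quarter) = 4; whole = 16; dotted eighth = 3; dotted whole = 24.
Sum: 4 + 6 + 4 + 4 + 4 + 3 + 2 + 4 + 16 + 3 + 24 = 74.
74 ÷ 6 = 12 complete bars with 2 sixteenth notes remaining.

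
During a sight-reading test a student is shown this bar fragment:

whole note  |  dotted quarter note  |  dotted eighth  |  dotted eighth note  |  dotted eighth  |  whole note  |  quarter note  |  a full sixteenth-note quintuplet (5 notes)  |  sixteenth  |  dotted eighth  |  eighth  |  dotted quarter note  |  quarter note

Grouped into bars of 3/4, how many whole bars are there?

5

One bar of 3/4 = 12 sixteenth notes.
In sixteenth notes: whole note = 16; dotted quarter note = 6; dotted eighth = 3; dotted eighth note = 3; dotted eighth = 3; whole note = 16; quarter note = 4; a full sixteenth-note quintuplet (5 notes) (five quintuplet sixteenths span one quarter) = 4; sixteenth = 1; dotted eighth = 3; eighth = 2; dotted quarter note = 6; quarter note = 4.
Altogether 16 + 6 + 3 + 3 + 3 + 16 + 4 + 4 + 1 + 3 + 2 + 6 + 4 = 71.
71 ÷ 12 = 5 complete bars with 11 left over.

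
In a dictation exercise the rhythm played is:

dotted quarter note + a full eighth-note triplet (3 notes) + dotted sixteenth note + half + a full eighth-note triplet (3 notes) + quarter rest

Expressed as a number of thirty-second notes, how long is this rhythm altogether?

Each duration in thirty-second notes: dotted quarter note = 12; a full eighth-note triplet (3 notes) (three triplet eighths span one quarter) = 8; dotted sixteenth note = 3; half = 16; a full eighth-note triplet (3 notes) (three triplet eighths span one quarter) = 8; quarter rest = 8.
Total: 12 + 8 + 3 + 16 + 8 + 8 = 55 thirty-second notes.

55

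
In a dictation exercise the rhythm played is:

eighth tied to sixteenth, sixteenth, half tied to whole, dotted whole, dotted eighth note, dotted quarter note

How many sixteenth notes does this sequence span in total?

61

Working in sixteenth notes: eighth tied to sixteenth (eighth + sixteenth) = 3; sixteenth = 1; half tied to whole (half + whole) = 24; dotted whole = 24; dotted eighth note = 3; dotted quarter note = 6.
Altogether 3 + 1 + 24 + 24 + 3 + 6 = 61 sixteenth notes.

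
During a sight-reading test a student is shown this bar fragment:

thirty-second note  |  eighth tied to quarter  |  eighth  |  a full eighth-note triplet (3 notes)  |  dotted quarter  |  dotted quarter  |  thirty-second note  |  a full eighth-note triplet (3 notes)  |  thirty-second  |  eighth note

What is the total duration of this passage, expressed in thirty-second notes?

63

In thirty-second notes: thirty-second note = 1; eighth tied to quarter (eighth + quarter) = 12; eighth = 4; a full eighth-note triplet (3 notes) (three triplet eighths span one quarter) = 8; dotted quarter = 12; dotted quarter = 12; thirty-second note = 1; a full eighth-note triplet (3 notes) (three triplet eighths span one quarter) = 8; thirty-second = 1; eighth note = 4.
Total: 1 + 12 + 4 + 8 + 12 + 12 + 1 + 8 + 1 + 4 = 63 thirty-second notes.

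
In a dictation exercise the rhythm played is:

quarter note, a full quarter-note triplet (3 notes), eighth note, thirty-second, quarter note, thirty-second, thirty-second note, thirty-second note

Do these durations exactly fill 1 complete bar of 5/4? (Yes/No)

One bar of 5/4 = 40 thirty-second notes.
In thirty-second notes: quarter note = 8; a full quarter-note triplet (3 notes) (three triplet quarters span one half) = 16; eighth note = 4; thirty-second = 1; quarter note = 8; thirty-second = 1; thirty-second note = 1; thirty-second note = 1.
Altogether 8 + 16 + 4 + 1 + 8 + 1 + 1 + 1 = 40.
40 equals 40, so the answer is Yes.

Yes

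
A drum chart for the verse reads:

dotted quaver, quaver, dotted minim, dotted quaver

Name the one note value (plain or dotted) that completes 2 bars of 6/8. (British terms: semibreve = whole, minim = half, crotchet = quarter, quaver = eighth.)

quarter note

2 bars of 6/8 = 24 sixteenth notes.
Working in sixteenth notes: dotted quaver = 3; quaver = 2; dotted minim = 12; dotted quaver = 3.
Total: 3 + 2 + 12 + 3 = 20.
Remaining: 24 − 20 = 4 sixteenth notes, which is a quarter note.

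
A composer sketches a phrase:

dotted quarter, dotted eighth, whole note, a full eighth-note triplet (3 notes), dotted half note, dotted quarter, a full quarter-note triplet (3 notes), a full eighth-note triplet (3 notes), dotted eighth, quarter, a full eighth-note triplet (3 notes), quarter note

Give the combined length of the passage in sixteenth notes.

Each duration in sixteenth notes: dotted quarter = 6; dotted eighth = 3; whole note = 16; a full eighth-note triplet (3 notes) (three triplet eighths span one quarter) = 4; dotted half note = 12; dotted quarter = 6; a full quarter-note triplet (3 notes) (three triplet quarters span one half) = 8; a full eighth-note triplet (3 notes) (three triplet eighths span one quarter) = 4; dotted eighth = 3; quarter = 4; a full eighth-note triplet (3 notes) (three triplet eighths span one quarter) = 4; quarter note = 4.
Adding: 6 + 3 + 16 + 4 + 12 + 6 + 8 + 4 + 3 + 4 + 4 + 4 = 74 sixteenth notes.

74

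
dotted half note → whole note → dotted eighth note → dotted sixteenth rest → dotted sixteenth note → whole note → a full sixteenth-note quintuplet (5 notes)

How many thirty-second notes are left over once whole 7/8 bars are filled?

24

One bar of 7/8 = 28 thirty-second notes.
In thirty-second notes: dotted half note = 24; whole note = 32; dotted eighth note = 6; dotted sixteenth rest = 3; dotted sixteenth note = 3; whole note = 32; a full sixteenth-note quintuplet (5 notes) (five quintuplet sixteenths span one quarter) = 8.
Sum: 24 + 32 + 6 + 3 + 3 + 32 + 8 = 108.
108 ÷ 28 = 3 complete bars with 24 thirty-second notes remaining.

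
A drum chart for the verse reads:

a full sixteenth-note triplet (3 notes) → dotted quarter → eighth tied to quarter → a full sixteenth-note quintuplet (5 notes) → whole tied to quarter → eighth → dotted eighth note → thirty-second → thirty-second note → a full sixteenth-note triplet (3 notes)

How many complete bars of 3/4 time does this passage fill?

One bar of 3/4 = 24 thirty-second notes.
Convert each value to thirty-second notes: a full sixteenth-note triplet (3 notes) (three triplet sixteenths span one eighth) = 4; dotted quarter = 12; eighth tied to quarter (eighth + quarter) = 12; a full sixteenth-note quintuplet (5 notes) (five quintuplet sixteenths span one quarter) = 8; whole tied to quarter (whole + quarter) = 40; eighth = 4; dotted eighth note = 6; thirty-second = 1; thirty-second note = 1; a full sixteenth-note triplet (3 notes) (three triplet sixteenths span one eighth) = 4.
Sum: 4 + 12 + 12 + 8 + 40 + 4 + 6 + 1 + 1 + 4 = 92.
92 ÷ 24 = 3 complete bars with 20 left over.

3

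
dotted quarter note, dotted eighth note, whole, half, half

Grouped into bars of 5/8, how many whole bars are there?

One bar of 5/8 = 10 sixteenth notes.
Working in sixteenth notes: dotted quarter note = 6; dotted eighth note = 3; whole = 16; half = 8; half = 8.
Total: 6 + 3 + 16 + 8 + 8 = 41.
41 ÷ 10 = 4 complete bars with 1 left over.

4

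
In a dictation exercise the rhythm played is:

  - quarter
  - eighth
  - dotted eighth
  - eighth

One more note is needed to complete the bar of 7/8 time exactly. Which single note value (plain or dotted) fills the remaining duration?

dotted eighth note

The bar of 7/8 = 14 sixteenth notes.
Convert each value to sixteenth notes: quarter = 4; eighth = 2; dotted eighth = 3; eighth = 2.
Sum: 4 + 2 + 3 + 2 = 11.
Remaining: 14 − 11 = 3 sixteenth notes, which is a dotted eighth note.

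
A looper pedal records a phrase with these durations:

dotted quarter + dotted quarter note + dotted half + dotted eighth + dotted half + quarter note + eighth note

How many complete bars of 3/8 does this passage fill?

7

One bar of 3/8 = 6 sixteenth notes.
In sixteenth notes: dotted quarter = 6; dotted quarter note = 6; dotted half = 12; dotted eighth = 3; dotted half = 12; quarter note = 4; eighth note = 2.
Altogether 6 + 6 + 12 + 3 + 12 + 4 + 2 = 45.
45 ÷ 6 = 7 complete bars with 3 left over.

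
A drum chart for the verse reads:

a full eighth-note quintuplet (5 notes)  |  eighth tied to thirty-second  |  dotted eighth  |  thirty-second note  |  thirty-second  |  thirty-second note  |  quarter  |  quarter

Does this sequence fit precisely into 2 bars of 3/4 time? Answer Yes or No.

No

One bar of 3/4 = 24 thirty-second notes, so 2 bars = 48.
Express everything in thirty-second notes: a full eighth-note quintuplet (5 notes) (five quintuplet eighths span one half) = 16; eighth tied to thirty-second (eighth + thirty-second) = 5; dotted eighth = 6; thirty-second note = 1; thirty-second = 1; thirty-second note = 1; quarter = 8; quarter = 8.
Altogether 16 + 5 + 6 + 1 + 1 + 1 + 8 + 8 = 46.
46 falls short of 48, so the answer is No.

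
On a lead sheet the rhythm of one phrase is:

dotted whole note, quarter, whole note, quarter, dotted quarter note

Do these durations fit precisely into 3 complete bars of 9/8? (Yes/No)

One bar of 9/8 = 9 eighth notes, so 3 bars = 27.
Working in eighth notes: dotted whole note = 12; quarter = 2; whole note = 8; quarter = 2; dotted quarter note = 3.
Adding: 12 + 2 + 8 + 2 + 3 = 27.
27 equals 27, so the answer is Yes.

Yes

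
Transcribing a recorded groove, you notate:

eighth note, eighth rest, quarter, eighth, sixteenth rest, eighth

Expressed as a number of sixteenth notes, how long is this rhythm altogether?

Express everything in sixteenth notes: eighth note = 2; eighth rest = 2; quarter = 4; eighth = 2; sixteenth rest = 1; eighth = 2.
Altogether 2 + 2 + 4 + 2 + 1 + 2 = 13 sixteenth notes.

13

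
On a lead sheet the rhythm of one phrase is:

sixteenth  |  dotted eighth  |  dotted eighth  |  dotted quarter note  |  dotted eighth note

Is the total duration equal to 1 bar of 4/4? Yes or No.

One bar of 4/4 = 16 sixteenth notes.
Express everything in sixteenth notes: sixteenth = 1; dotted eighth = 3; dotted eighth = 3; dotted quarter note = 6; dotted eighth note = 3.
Adding: 1 + 3 + 3 + 6 + 3 = 16.
16 equals 16, so the answer is Yes.

Yes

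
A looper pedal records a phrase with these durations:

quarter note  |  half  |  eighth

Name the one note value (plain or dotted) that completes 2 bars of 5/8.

dotted quarter note

2 bars of 5/8 = 10 eighth notes.
Each duration in eighth notes: quarter note = 2; half = 4; eighth = 1.
Altogether 2 + 4 + 1 = 7.
Remaining: 10 − 7 = 3 eighth notes, which is a dotted quarter note.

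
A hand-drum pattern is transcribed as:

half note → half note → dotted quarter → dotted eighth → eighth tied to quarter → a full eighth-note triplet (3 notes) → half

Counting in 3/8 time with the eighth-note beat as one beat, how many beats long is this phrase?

One eighth-note beat = 2 sixteenth notes.
Convert each value to sixteenth notes: half note = 8; half note = 8; dotted quarter = 6; dotted eighth = 3; eighth tied to quarter (eighth + quarter) = 6; a full eighth-note triplet (3 notes) (three triplet eighths span one quarter) = 4; half = 8.
Adding: 8 + 8 + 6 + 3 + 6 + 4 + 8 = 43.
43 ÷ 2 = 21.5 beats.

21.5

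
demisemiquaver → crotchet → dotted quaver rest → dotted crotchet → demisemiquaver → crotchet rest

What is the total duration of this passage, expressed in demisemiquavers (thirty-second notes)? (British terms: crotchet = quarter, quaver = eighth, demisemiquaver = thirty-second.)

36

Each duration in thirty-second notes: demisemiquaver = 1; crotchet = 8; dotted quaver rest = 6; dotted crotchet = 12; demisemiquaver = 1; crotchet rest = 8.
Adding: 1 + 8 + 6 + 12 + 1 + 8 = 36 thirty-second notes.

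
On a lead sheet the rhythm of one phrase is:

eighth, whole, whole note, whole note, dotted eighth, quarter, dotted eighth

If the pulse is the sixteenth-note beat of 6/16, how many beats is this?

One sixteenth-note beat = 2 thirty-second notes.
Each duration in thirty-second notes: eighth = 4; whole = 32; whole note = 32; whole note = 32; dotted eighth = 6; quarter = 8; dotted eighth = 6.
Altogether 4 + 32 + 32 + 32 + 6 + 8 + 6 = 120.
120 ÷ 2 = 60 beats.

60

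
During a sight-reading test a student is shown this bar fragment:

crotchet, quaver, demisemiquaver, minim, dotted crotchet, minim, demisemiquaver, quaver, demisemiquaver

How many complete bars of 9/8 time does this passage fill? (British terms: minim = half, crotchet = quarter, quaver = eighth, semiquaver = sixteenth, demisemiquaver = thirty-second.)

1

One bar of 9/8 = 36 thirty-second notes.
Each duration in thirty-second notes: crotchet = 8; quaver = 4; demisemiquaver = 1; minim = 16; dotted crotchet = 12; minim = 16; demisemiquaver = 1; quaver = 4; demisemiquaver = 1.
Altogether 8 + 4 + 1 + 16 + 12 + 16 + 1 + 4 + 1 = 63.
63 ÷ 36 = 1 complete bar with 27 left over.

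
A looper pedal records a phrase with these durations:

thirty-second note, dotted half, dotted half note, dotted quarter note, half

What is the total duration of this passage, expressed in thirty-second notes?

77

Express everything in thirty-second notes: thirty-second note = 1; dotted half = 24; dotted half note = 24; dotted quarter note = 12; half = 16.
Altogether 1 + 24 + 24 + 12 + 16 = 77 thirty-second notes.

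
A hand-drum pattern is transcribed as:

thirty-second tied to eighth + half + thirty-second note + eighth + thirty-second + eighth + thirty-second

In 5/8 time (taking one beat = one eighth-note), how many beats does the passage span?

8

One eighth-note beat = 4 thirty-second notes.
Convert each value to thirty-second notes: thirty-second tied to eighth (thirty-second + eighth) = 5; half = 16; thirty-second note = 1; eighth = 4; thirty-second = 1; eighth = 4; thirty-second = 1.
Total: 5 + 16 + 1 + 4 + 1 + 4 + 1 = 32.
32 ÷ 4 = 8 beats.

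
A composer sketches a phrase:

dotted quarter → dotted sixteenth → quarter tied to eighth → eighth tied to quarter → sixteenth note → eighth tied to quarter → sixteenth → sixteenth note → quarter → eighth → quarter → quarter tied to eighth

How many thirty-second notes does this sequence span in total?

Express everything in thirty-second notes: dotted quarter = 12; dotted sixteenth = 3; quarter tied to eighth (quarter + eighth) = 12; eighth tied to quarter (eighth + quarter) = 12; sixteenth note = 2; eighth tied to quarter (eighth + quarter) = 12; sixteenth = 2; sixteenth note = 2; quarter = 8; eighth = 4; quarter = 8; quarter tied to eighth (quarter + eighth) = 12.
Total: 12 + 3 + 12 + 12 + 2 + 12 + 2 + 2 + 8 + 4 + 8 + 12 = 89 thirty-second notes.

89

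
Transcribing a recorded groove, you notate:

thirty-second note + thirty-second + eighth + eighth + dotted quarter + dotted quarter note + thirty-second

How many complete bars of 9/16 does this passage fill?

1

One bar of 9/16 = 18 thirty-second notes.
Working in thirty-second notes: thirty-second note = 1; thirty-second = 1; eighth = 4; eighth = 4; dotted quarter = 12; dotted quarter note = 12; thirty-second = 1.
Sum: 1 + 1 + 4 + 4 + 12 + 12 + 1 = 35.
35 ÷ 18 = 1 complete bar with 17 left over.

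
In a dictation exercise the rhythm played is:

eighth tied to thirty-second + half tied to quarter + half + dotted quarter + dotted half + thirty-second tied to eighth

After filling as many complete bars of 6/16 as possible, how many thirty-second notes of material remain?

2

One bar of 6/16 = 12 thirty-second notes.
Working in thirty-second notes: eighth tied to thirty-second (eighth + thirty-second) = 5; half tied to quarter (half + quarter) = 24; half = 16; dotted quarter = 12; dotted half = 24; thirty-second tied to eighth (thirty-second + eighth) = 5.
Sum: 5 + 24 + 16 + 12 + 24 + 5 = 86.
86 ÷ 12 = 7 complete bars with 2 thirty-second notes remaining.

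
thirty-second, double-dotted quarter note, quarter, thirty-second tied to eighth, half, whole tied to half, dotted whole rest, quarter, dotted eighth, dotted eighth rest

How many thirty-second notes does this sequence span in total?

160

Working in thirty-second notes: thirty-second = 1; double-dotted quarter note = 14; quarter = 8; thirty-second tied to eighth (thirty-second + eighth) = 5; half = 16; whole tied to half (whole + half) = 48; dotted whole rest = 48; quarter = 8; dotted eighth = 6; dotted eighth rest = 6.
Adding: 1 + 14 + 8 + 5 + 16 + 48 + 48 + 8 + 6 + 6 = 160 thirty-second notes.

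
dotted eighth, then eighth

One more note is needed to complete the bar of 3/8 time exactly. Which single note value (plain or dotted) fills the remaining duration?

The bar of 3/8 = 6 sixteenth notes.
Working in sixteenth notes: dotted eighth = 3; eighth = 2.
Total: 3 + 2 = 5.
Remaining: 6 − 5 = 1 sixteenth note, which is a sixteenth note.

sixteenth note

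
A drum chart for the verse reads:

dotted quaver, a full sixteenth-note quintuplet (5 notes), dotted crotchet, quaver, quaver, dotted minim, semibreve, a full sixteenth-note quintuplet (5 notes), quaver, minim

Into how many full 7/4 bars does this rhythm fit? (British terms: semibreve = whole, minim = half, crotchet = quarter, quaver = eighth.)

One bar of 7/4 = 28 sixteenth notes.
Each duration in sixteenth notes: dotted quaver = 3; a full sixteenth-note quintuplet (5 notes) (five quintuplet sixteenths span one quarter) = 4; dotted crotchet = 6; quaver = 2; quaver = 2; dotted minim = 12; semibreve = 16; a full sixteenth-note quintuplet (5 notes) (five quintuplet sixteenths span one quarter) = 4; quaver = 2; minim = 8.
Sum: 3 + 4 + 6 + 2 + 2 + 12 + 16 + 4 + 2 + 8 = 59.
59 ÷ 28 = 2 complete bars with 3 left over.

2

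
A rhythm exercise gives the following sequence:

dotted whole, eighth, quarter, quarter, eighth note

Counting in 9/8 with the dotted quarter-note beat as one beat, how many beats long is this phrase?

6

One dotted quarter-note beat = 3 eighth notes.
Convert each value to eighth notes: dotted whole = 12; eighth = 1; quarter = 2; quarter = 2; eighth note = 1.
Altogether 12 + 1 + 2 + 2 + 1 = 18.
18 ÷ 3 = 6 beats.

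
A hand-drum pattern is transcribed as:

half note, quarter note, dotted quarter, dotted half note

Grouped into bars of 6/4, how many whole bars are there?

One bar of 6/4 = 12 eighth notes.
Each duration in eighth notes: half note = 4; quarter note = 2; dotted quarter = 3; dotted half note = 6.
Altogether 4 + 2 + 3 + 6 = 15.
15 ÷ 12 = 1 complete bar with 3 left over.

1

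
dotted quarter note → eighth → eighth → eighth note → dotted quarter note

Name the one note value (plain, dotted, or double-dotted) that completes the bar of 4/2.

The bar of 4/2 = 16 eighth notes.
Express everything in eighth notes: dotted quarter note = 3; eighth = 1; eighth = 1; eighth note = 1; dotted quarter note = 3.
Altogether 3 + 1 + 1 + 1 + 3 = 9.
Remaining: 16 − 9 = 7 eighth notes, which is a double-dotted half note.

double-dotted half note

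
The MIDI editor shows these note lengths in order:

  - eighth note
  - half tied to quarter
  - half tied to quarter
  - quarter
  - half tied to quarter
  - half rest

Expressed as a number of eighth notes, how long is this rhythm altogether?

25

Each duration in eighth notes: eighth note = 1; half tied to quarter (half + quarter) = 6; half tied to quarter (half + quarter) = 6; quarter = 2; half tied to quarter (half + quarter) = 6; half rest = 4.
Total: 1 + 6 + 6 + 2 + 6 + 4 = 25 eighth notes.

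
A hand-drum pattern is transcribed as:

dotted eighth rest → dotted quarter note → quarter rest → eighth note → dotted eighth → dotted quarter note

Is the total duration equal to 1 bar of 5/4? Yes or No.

No

One bar of 5/4 = 20 sixteenth notes.
Each duration in sixteenth notes: dotted eighth rest = 3; dotted quarter note = 6; quarter rest = 4; eighth note = 2; dotted eighth = 3; dotted quarter note = 6.
Altogether 3 + 6 + 4 + 2 + 3 + 6 = 24.
24 exceeds 20, so the answer is No.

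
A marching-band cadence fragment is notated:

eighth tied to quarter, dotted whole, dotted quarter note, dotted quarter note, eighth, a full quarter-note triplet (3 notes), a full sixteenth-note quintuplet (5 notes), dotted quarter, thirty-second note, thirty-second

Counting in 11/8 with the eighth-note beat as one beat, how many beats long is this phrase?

One eighth-note beat = 4 thirty-second notes.
Working in thirty-second notes: eighth tied to quarter (eighth + quarter) = 12; dotted whole = 48; dotted quarter note = 12; dotted quarter note = 12; eighth = 4; a full quarter-note triplet (3 notes) (three triplet quarters span one half) = 16; a full sixteenth-note quintuplet (5 notes) (five quintuplet sixteenths span one quarter) = 8; dotted quarter = 12; thirty-second note = 1; thirty-second = 1.
Altogether 12 + 48 + 12 + 12 + 4 + 16 + 8 + 12 + 1 + 1 = 126.
126 ÷ 4 = 31.5 beats.

31.5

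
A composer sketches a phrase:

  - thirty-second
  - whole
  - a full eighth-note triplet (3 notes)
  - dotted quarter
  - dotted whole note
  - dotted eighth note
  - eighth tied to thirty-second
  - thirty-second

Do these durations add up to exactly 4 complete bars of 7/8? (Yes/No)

One bar of 7/8 = 28 thirty-second notes, so 4 bars = 112.
Each duration in thirty-second notes: thirty-second = 1; whole = 32; a full eighth-note triplet (3 notes) (three triplet eighths span one quarter) = 8; dotted quarter = 12; dotted whole note = 48; dotted eighth note = 6; eighth tied to thirty-second (eighth + thirty-second) = 5; thirty-second = 1.
Sum: 1 + 32 + 8 + 12 + 48 + 6 + 5 + 1 = 113.
113 exceeds 112, so the answer is No.

No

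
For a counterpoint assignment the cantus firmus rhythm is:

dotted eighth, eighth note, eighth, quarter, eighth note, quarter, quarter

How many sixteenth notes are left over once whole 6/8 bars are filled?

One bar of 6/8 = 12 sixteenth notes.
Working in sixteenth notes: dotted eighth = 3; eighth note = 2; eighth = 2; quarter = 4; eighth note = 2; quarter = 4; quarter = 4.
Total: 3 + 2 + 2 + 4 + 2 + 4 + 4 = 21.
21 ÷ 12 = 1 complete bar with 9 sixteenth notes remaining.

9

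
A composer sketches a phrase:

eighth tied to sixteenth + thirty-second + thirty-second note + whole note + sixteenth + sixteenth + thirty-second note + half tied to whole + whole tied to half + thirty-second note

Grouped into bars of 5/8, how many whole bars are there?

7

One bar of 5/8 = 20 thirty-second notes.
Working in thirty-second notes: eighth tied to sixteenth (eighth + sixteenth) = 6; thirty-second = 1; thirty-second note = 1; whole note = 32; sixteenth = 2; sixteenth = 2; thirty-second note = 1; half tied to whole (half + whole) = 48; whole tied to half (whole + half) = 48; thirty-second note = 1.
Adding: 6 + 1 + 1 + 32 + 2 + 2 + 1 + 48 + 48 + 1 = 142.
142 ÷ 20 = 7 complete bars with 2 left over.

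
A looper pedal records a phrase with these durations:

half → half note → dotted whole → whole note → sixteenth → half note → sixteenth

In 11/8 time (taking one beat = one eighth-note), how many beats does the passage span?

One eighth-note beat = 2 sixteenth notes.
Working in sixteenth notes: half = 8; half note = 8; dotted whole = 24; whole note = 16; sixteenth = 1; half note = 8; sixteenth = 1.
Total: 8 + 8 + 24 + 16 + 1 + 8 + 1 = 66.
66 ÷ 2 = 33 beats.

33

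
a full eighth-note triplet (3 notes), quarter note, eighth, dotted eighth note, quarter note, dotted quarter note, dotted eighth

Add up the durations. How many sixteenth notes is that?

26

In sixteenth notes: a full eighth-note triplet (3 notes) (three triplet eighths span one quarter) = 4; quarter note = 4; eighth = 2; dotted eighth note = 3; quarter note = 4; dotted quarter note = 6; dotted eighth = 3.
Total: 4 + 4 + 2 + 3 + 4 + 6 + 3 = 26 sixteenth notes.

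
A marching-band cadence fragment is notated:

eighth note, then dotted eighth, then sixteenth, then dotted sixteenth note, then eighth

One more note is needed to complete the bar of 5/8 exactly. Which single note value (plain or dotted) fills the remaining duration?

The bar of 5/8 = 20 thirty-second notes.
Each duration in thirty-second notes: eighth note = 4; dotted eighth = 6; sixteenth = 2; dotted sixteenth note = 3; eighth = 4.
Altogether 4 + 6 + 2 + 3 + 4 = 19.
Remaining: 20 − 19 = 1 thirty-second note, which is a thirty-second note.

thirty-second note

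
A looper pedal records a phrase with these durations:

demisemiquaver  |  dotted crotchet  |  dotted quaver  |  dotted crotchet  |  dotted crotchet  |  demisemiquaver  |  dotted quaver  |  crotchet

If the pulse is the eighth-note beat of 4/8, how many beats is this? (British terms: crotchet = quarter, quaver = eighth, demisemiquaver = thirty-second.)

14.5

One eighth-note beat = 4 thirty-second notes.
Each duration in thirty-second notes: demisemiquaver = 1; dotted crotchet = 12; dotted quaver = 6; dotted crotchet = 12; dotted crotchet = 12; demisemiquaver = 1; dotted quaver = 6; crotchet = 8.
Altogether 1 + 12 + 6 + 12 + 12 + 1 + 6 + 8 = 58.
58 ÷ 4 = 14.5 beats.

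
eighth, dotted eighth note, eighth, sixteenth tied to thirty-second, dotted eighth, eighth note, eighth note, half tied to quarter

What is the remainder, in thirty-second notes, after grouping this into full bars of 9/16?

1

One bar of 9/16 = 18 thirty-second notes.
Express everything in thirty-second notes: eighth = 4; dotted eighth note = 6; eighth = 4; sixteenth tied to thirty-second (sixteenth + thirty-second) = 3; dotted eighth = 6; eighth note = 4; eighth note = 4; half tied to quarter (half + quarter) = 24.
Sum: 4 + 6 + 4 + 3 + 6 + 4 + 4 + 24 = 55.
55 ÷ 18 = 3 complete bars with 1 thirty-second note remaining.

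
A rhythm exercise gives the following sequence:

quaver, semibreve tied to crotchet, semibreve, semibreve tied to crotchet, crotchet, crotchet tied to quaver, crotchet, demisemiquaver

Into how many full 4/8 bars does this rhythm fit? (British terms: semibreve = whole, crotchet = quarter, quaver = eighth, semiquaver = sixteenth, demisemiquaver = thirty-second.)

9

One bar of 4/8 = 16 thirty-second notes.
Express everything in thirty-second notes: quaver = 4; semibreve tied to crotchet (semibreve + crotchet) = 40; semibreve = 32; semibreve tied to crotchet (semibreve + crotchet) = 40; crotchet = 8; crotchet tied to quaver (crotchet + quaver) = 12; crotchet = 8; demisemiquaver = 1.
Altogether 4 + 40 + 32 + 40 + 8 + 12 + 8 + 1 = 145.
145 ÷ 16 = 9 complete bars with 1 left over.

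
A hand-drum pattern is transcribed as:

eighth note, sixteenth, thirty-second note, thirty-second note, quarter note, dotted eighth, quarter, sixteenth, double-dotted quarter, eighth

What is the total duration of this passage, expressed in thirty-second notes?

Working in thirty-second notes: eighth note = 4; sixteenth = 2; thirty-second note = 1; thirty-second note = 1; quarter note = 8; dotted eighth = 6; quarter = 8; sixteenth = 2; double-dotted quarter = 14; eighth = 4.
Sum: 4 + 2 + 1 + 1 + 8 + 6 + 8 + 2 + 14 + 4 = 50 thirty-second notes.

50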